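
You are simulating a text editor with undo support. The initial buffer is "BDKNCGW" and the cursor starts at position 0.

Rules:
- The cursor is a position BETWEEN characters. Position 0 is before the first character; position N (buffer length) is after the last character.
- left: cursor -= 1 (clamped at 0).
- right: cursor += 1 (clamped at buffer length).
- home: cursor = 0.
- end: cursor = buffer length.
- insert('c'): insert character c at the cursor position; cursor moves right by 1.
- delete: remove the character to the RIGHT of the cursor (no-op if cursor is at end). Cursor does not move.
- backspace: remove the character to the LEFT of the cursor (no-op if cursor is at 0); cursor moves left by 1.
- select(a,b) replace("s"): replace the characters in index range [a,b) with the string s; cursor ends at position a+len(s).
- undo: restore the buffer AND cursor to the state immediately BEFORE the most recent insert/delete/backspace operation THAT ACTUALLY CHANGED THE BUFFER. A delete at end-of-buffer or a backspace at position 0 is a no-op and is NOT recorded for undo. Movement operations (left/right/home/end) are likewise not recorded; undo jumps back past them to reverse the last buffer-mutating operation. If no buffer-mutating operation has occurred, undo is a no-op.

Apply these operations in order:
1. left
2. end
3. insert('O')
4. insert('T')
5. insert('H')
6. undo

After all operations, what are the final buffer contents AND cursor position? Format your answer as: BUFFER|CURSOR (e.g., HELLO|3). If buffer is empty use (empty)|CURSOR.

After op 1 (left): buf='BDKNCGW' cursor=0
After op 2 (end): buf='BDKNCGW' cursor=7
After op 3 (insert('O')): buf='BDKNCGWO' cursor=8
After op 4 (insert('T')): buf='BDKNCGWOT' cursor=9
After op 5 (insert('H')): buf='BDKNCGWOTH' cursor=10
After op 6 (undo): buf='BDKNCGWOT' cursor=9

Answer: BDKNCGWOT|9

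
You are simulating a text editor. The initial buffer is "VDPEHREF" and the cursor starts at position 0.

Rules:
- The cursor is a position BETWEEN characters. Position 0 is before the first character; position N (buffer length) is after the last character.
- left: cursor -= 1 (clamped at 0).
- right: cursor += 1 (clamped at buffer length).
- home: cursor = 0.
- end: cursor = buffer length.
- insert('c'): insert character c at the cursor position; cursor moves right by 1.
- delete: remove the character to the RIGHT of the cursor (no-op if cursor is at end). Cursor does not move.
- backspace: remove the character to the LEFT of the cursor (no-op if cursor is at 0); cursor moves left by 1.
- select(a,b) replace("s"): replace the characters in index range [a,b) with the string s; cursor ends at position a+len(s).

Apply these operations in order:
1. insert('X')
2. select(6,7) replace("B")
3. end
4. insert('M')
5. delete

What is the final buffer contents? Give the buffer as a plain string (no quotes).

After op 1 (insert('X')): buf='XVDPEHREF' cursor=1
After op 2 (select(6,7) replace("B")): buf='XVDPEHBEF' cursor=7
After op 3 (end): buf='XVDPEHBEF' cursor=9
After op 4 (insert('M')): buf='XVDPEHBEFM' cursor=10
After op 5 (delete): buf='XVDPEHBEFM' cursor=10

Answer: XVDPEHBEFM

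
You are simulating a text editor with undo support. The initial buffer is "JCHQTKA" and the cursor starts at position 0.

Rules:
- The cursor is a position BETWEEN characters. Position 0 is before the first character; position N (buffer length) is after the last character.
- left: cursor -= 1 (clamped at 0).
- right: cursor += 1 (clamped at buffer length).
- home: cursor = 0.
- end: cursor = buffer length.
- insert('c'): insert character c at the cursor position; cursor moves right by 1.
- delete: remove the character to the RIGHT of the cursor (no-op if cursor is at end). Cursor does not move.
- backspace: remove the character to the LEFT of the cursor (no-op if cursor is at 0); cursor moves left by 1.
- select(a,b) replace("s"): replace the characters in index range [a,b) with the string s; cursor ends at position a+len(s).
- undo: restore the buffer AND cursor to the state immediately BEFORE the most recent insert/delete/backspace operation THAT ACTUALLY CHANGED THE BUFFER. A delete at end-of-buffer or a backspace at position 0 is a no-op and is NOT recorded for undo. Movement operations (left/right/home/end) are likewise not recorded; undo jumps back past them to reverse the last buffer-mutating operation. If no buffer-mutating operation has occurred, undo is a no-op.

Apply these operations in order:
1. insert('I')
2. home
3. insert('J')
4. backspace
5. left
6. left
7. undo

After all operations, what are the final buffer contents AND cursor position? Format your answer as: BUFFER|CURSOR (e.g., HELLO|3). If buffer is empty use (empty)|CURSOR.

After op 1 (insert('I')): buf='IJCHQTKA' cursor=1
After op 2 (home): buf='IJCHQTKA' cursor=0
After op 3 (insert('J')): buf='JIJCHQTKA' cursor=1
After op 4 (backspace): buf='IJCHQTKA' cursor=0
After op 5 (left): buf='IJCHQTKA' cursor=0
After op 6 (left): buf='IJCHQTKA' cursor=0
After op 7 (undo): buf='JIJCHQTKA' cursor=1

Answer: JIJCHQTKA|1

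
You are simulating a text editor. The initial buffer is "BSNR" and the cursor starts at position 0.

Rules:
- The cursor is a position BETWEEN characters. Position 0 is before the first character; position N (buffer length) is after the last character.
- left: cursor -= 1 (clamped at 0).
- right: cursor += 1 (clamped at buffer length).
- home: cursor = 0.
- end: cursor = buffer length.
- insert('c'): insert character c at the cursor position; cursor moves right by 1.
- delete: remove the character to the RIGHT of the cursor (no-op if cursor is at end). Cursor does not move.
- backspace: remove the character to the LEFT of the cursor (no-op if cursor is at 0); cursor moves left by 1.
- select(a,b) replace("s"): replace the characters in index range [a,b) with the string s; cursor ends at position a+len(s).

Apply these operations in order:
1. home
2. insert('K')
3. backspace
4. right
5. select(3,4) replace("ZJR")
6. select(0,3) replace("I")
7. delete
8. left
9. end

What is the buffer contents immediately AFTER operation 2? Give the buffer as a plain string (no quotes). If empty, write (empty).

After op 1 (home): buf='BSNR' cursor=0
After op 2 (insert('K')): buf='KBSNR' cursor=1

Answer: KBSNR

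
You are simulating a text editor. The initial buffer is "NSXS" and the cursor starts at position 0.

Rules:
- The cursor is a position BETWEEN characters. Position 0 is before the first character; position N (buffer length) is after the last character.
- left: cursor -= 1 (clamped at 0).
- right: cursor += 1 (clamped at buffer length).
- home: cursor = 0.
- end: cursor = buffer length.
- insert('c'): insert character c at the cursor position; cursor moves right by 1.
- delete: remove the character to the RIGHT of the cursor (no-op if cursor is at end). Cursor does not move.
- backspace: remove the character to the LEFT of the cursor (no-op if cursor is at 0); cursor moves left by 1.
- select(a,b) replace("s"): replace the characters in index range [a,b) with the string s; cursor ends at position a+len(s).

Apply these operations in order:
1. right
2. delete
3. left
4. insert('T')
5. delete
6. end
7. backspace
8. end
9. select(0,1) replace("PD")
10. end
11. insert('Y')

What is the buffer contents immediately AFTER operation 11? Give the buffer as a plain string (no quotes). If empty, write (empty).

After op 1 (right): buf='NSXS' cursor=1
After op 2 (delete): buf='NXS' cursor=1
After op 3 (left): buf='NXS' cursor=0
After op 4 (insert('T')): buf='TNXS' cursor=1
After op 5 (delete): buf='TXS' cursor=1
After op 6 (end): buf='TXS' cursor=3
After op 7 (backspace): buf='TX' cursor=2
After op 8 (end): buf='TX' cursor=2
After op 9 (select(0,1) replace("PD")): buf='PDX' cursor=2
After op 10 (end): buf='PDX' cursor=3
After op 11 (insert('Y')): buf='PDXY' cursor=4

Answer: PDXY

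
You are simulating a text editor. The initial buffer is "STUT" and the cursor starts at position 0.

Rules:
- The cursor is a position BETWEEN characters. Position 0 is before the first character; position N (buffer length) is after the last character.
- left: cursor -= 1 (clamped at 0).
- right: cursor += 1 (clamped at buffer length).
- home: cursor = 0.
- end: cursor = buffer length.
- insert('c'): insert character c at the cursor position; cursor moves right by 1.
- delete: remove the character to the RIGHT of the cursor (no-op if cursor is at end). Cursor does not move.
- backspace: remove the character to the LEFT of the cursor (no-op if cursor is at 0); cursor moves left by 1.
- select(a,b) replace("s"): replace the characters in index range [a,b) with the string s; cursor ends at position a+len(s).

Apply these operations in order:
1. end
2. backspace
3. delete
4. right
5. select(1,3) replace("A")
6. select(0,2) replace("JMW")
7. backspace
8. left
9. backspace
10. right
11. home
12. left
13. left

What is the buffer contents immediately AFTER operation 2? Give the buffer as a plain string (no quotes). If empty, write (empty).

Answer: STU

Derivation:
After op 1 (end): buf='STUT' cursor=4
After op 2 (backspace): buf='STU' cursor=3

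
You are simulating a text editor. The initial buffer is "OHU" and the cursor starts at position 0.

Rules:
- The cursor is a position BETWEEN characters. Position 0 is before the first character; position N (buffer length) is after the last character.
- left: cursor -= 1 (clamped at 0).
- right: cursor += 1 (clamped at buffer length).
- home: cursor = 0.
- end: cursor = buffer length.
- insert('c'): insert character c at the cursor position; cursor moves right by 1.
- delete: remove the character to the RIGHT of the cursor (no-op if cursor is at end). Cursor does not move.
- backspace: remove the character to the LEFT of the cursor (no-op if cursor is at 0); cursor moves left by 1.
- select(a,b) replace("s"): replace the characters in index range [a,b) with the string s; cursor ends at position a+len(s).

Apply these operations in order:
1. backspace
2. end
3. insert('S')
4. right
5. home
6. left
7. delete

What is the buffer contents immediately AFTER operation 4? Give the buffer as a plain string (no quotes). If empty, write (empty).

After op 1 (backspace): buf='OHU' cursor=0
After op 2 (end): buf='OHU' cursor=3
After op 3 (insert('S')): buf='OHUS' cursor=4
After op 4 (right): buf='OHUS' cursor=4

Answer: OHUS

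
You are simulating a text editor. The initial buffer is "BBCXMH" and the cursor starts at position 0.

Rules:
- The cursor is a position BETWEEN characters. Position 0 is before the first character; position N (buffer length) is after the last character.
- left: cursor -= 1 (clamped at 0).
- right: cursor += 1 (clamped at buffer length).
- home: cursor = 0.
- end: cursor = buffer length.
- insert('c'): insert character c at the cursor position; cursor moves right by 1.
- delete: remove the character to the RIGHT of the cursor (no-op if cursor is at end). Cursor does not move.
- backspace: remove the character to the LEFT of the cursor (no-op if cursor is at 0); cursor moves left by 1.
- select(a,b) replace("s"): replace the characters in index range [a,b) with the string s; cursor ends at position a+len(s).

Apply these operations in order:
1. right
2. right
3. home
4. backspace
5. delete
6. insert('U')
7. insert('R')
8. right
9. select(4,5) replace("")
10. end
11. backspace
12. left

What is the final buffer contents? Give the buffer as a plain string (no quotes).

After op 1 (right): buf='BBCXMH' cursor=1
After op 2 (right): buf='BBCXMH' cursor=2
After op 3 (home): buf='BBCXMH' cursor=0
After op 4 (backspace): buf='BBCXMH' cursor=0
After op 5 (delete): buf='BCXMH' cursor=0
After op 6 (insert('U')): buf='UBCXMH' cursor=1
After op 7 (insert('R')): buf='URBCXMH' cursor=2
After op 8 (right): buf='URBCXMH' cursor=3
After op 9 (select(4,5) replace("")): buf='URBCMH' cursor=4
After op 10 (end): buf='URBCMH' cursor=6
After op 11 (backspace): buf='URBCM' cursor=5
After op 12 (left): buf='URBCM' cursor=4

Answer: URBCM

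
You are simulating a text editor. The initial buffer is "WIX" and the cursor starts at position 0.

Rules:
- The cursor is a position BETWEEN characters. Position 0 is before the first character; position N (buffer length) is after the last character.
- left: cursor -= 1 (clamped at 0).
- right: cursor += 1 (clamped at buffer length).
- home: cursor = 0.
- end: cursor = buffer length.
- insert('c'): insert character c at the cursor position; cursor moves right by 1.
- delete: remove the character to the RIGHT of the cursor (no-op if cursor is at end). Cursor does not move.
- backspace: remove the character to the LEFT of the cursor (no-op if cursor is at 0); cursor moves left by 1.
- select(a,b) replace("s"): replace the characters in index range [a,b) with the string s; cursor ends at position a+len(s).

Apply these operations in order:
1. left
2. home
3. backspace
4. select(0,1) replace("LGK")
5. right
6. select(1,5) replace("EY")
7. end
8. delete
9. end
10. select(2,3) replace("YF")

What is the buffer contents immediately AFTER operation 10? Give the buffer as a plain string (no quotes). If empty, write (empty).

After op 1 (left): buf='WIX' cursor=0
After op 2 (home): buf='WIX' cursor=0
After op 3 (backspace): buf='WIX' cursor=0
After op 4 (select(0,1) replace("LGK")): buf='LGKIX' cursor=3
After op 5 (right): buf='LGKIX' cursor=4
After op 6 (select(1,5) replace("EY")): buf='LEY' cursor=3
After op 7 (end): buf='LEY' cursor=3
After op 8 (delete): buf='LEY' cursor=3
After op 9 (end): buf='LEY' cursor=3
After op 10 (select(2,3) replace("YF")): buf='LEYF' cursor=4

Answer: LEYF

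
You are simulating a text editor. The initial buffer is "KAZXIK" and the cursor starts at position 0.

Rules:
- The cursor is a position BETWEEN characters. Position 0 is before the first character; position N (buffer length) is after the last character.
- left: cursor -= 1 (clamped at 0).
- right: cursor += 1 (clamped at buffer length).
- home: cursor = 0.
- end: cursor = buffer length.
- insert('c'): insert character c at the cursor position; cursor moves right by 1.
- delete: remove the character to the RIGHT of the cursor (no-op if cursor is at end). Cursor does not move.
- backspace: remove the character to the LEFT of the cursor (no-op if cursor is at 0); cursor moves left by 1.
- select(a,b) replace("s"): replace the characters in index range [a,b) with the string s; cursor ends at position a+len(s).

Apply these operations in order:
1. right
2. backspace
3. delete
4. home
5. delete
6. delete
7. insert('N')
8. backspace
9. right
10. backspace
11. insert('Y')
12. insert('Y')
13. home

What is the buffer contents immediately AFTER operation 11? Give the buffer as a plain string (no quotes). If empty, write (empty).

Answer: YK

Derivation:
After op 1 (right): buf='KAZXIK' cursor=1
After op 2 (backspace): buf='AZXIK' cursor=0
After op 3 (delete): buf='ZXIK' cursor=0
After op 4 (home): buf='ZXIK' cursor=0
After op 5 (delete): buf='XIK' cursor=0
After op 6 (delete): buf='IK' cursor=0
After op 7 (insert('N')): buf='NIK' cursor=1
After op 8 (backspace): buf='IK' cursor=0
After op 9 (right): buf='IK' cursor=1
After op 10 (backspace): buf='K' cursor=0
After op 11 (insert('Y')): buf='YK' cursor=1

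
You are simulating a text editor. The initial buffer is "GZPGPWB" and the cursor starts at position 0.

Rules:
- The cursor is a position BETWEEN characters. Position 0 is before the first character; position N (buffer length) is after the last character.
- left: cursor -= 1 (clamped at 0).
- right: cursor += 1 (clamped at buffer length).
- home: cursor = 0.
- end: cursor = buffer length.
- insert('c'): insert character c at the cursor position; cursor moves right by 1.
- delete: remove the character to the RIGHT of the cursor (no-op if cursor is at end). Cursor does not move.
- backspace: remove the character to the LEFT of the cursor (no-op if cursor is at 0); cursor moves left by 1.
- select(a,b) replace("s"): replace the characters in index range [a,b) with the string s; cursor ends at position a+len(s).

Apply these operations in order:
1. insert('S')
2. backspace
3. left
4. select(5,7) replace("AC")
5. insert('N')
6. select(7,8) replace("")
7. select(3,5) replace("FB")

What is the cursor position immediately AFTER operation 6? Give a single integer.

Answer: 7

Derivation:
After op 1 (insert('S')): buf='SGZPGPWB' cursor=1
After op 2 (backspace): buf='GZPGPWB' cursor=0
After op 3 (left): buf='GZPGPWB' cursor=0
After op 4 (select(5,7) replace("AC")): buf='GZPGPAC' cursor=7
After op 5 (insert('N')): buf='GZPGPACN' cursor=8
After op 6 (select(7,8) replace("")): buf='GZPGPAC' cursor=7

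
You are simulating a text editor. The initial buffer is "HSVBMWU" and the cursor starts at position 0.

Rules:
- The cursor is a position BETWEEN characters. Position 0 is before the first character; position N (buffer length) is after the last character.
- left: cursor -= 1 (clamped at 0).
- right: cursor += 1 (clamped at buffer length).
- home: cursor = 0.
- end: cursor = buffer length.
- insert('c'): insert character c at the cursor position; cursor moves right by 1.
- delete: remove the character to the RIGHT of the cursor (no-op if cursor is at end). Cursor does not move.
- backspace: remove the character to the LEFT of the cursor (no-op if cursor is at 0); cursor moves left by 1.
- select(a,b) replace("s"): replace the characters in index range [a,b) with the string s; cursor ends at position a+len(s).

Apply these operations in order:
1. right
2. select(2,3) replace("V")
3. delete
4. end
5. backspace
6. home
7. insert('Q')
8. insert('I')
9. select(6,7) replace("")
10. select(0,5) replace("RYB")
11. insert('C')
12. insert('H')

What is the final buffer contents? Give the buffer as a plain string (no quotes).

Answer: RYBCHM

Derivation:
After op 1 (right): buf='HSVBMWU' cursor=1
After op 2 (select(2,3) replace("V")): buf='HSVBMWU' cursor=3
After op 3 (delete): buf='HSVMWU' cursor=3
After op 4 (end): buf='HSVMWU' cursor=6
After op 5 (backspace): buf='HSVMW' cursor=5
After op 6 (home): buf='HSVMW' cursor=0
After op 7 (insert('Q')): buf='QHSVMW' cursor=1
After op 8 (insert('I')): buf='QIHSVMW' cursor=2
After op 9 (select(6,7) replace("")): buf='QIHSVM' cursor=6
After op 10 (select(0,5) replace("RYB")): buf='RYBM' cursor=3
After op 11 (insert('C')): buf='RYBCM' cursor=4
After op 12 (insert('H')): buf='RYBCHM' cursor=5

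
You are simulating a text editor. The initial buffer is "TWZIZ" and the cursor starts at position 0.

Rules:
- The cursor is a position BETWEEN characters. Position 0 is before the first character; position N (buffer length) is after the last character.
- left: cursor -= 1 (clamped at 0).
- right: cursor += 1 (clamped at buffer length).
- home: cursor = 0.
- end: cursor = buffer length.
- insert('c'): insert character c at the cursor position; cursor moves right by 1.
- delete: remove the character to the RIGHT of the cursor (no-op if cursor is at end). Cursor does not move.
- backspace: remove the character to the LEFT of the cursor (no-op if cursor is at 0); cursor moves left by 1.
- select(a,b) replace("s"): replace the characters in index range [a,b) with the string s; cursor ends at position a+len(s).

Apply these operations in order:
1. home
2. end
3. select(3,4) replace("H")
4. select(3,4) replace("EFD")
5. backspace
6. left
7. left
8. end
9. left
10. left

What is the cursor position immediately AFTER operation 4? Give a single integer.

After op 1 (home): buf='TWZIZ' cursor=0
After op 2 (end): buf='TWZIZ' cursor=5
After op 3 (select(3,4) replace("H")): buf='TWZHZ' cursor=4
After op 4 (select(3,4) replace("EFD")): buf='TWZEFDZ' cursor=6

Answer: 6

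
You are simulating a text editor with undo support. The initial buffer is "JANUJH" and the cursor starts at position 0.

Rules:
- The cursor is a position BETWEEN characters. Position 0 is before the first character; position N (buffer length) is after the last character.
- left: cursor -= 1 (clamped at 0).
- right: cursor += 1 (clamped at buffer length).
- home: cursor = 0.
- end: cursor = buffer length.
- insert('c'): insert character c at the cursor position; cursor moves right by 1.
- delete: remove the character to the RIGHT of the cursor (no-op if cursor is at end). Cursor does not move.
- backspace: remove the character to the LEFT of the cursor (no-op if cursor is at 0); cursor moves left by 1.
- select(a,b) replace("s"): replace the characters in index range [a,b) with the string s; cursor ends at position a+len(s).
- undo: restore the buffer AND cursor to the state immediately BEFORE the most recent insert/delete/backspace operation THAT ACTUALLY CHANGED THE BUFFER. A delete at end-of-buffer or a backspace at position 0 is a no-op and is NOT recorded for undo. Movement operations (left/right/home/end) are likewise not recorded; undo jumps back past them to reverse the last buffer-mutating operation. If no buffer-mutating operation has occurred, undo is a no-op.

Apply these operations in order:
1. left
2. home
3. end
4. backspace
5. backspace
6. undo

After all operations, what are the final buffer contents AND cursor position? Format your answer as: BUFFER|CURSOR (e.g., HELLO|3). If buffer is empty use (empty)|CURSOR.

After op 1 (left): buf='JANUJH' cursor=0
After op 2 (home): buf='JANUJH' cursor=0
After op 3 (end): buf='JANUJH' cursor=6
After op 4 (backspace): buf='JANUJ' cursor=5
After op 5 (backspace): buf='JANU' cursor=4
After op 6 (undo): buf='JANUJ' cursor=5

Answer: JANUJ|5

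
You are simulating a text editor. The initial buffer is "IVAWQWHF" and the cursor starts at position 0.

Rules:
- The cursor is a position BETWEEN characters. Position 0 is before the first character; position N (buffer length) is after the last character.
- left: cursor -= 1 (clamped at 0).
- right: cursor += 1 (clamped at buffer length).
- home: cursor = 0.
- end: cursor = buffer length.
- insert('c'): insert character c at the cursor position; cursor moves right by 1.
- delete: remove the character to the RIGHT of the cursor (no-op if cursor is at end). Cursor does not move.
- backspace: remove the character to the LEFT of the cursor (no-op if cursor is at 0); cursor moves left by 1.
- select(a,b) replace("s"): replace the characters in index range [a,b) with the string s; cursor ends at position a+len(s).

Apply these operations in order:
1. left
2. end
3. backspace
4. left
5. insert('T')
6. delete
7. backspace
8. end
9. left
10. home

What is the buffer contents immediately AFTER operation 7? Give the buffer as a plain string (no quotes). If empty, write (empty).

Answer: IVAWQW

Derivation:
After op 1 (left): buf='IVAWQWHF' cursor=0
After op 2 (end): buf='IVAWQWHF' cursor=8
After op 3 (backspace): buf='IVAWQWH' cursor=7
After op 4 (left): buf='IVAWQWH' cursor=6
After op 5 (insert('T')): buf='IVAWQWTH' cursor=7
After op 6 (delete): buf='IVAWQWT' cursor=7
After op 7 (backspace): buf='IVAWQW' cursor=6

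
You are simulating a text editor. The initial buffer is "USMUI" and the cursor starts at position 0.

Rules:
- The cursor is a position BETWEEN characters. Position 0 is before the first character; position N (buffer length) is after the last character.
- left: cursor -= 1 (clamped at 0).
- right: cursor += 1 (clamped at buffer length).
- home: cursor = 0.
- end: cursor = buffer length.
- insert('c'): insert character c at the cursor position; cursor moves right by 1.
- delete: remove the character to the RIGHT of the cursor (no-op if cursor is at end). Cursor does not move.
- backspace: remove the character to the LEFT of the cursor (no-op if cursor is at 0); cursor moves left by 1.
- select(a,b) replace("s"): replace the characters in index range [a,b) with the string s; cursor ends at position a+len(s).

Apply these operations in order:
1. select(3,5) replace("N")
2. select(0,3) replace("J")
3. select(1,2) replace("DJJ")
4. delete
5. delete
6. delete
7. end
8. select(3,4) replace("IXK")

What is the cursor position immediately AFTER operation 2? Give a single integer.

Answer: 1

Derivation:
After op 1 (select(3,5) replace("N")): buf='USMN' cursor=4
After op 2 (select(0,3) replace("J")): buf='JN' cursor=1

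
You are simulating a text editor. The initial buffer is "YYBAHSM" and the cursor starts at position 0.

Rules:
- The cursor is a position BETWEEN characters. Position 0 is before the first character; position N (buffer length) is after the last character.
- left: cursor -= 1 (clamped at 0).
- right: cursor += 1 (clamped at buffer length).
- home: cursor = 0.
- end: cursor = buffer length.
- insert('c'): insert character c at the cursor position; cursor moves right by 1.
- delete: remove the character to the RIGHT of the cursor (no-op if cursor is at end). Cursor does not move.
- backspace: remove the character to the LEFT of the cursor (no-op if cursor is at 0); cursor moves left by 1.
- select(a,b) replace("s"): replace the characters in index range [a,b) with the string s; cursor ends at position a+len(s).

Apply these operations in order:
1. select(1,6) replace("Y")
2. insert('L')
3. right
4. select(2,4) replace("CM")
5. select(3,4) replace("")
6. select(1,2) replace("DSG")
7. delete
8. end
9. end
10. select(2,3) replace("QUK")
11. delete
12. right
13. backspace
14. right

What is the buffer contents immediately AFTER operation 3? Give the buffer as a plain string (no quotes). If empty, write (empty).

Answer: YYLM

Derivation:
After op 1 (select(1,6) replace("Y")): buf='YYM' cursor=2
After op 2 (insert('L')): buf='YYLM' cursor=3
After op 3 (right): buf='YYLM' cursor=4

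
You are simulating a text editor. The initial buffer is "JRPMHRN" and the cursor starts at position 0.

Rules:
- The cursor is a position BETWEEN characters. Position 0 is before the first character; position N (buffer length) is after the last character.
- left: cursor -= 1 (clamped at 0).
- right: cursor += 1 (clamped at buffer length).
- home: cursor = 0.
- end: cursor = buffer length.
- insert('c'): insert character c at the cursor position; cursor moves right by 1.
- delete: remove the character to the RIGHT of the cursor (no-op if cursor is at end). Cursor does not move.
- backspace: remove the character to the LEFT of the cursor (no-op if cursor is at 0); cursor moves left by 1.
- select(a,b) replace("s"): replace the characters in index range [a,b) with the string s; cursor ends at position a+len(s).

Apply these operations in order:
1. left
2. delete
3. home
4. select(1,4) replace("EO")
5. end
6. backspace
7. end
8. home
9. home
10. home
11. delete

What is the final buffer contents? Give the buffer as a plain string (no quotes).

After op 1 (left): buf='JRPMHRN' cursor=0
After op 2 (delete): buf='RPMHRN' cursor=0
After op 3 (home): buf='RPMHRN' cursor=0
After op 4 (select(1,4) replace("EO")): buf='REORN' cursor=3
After op 5 (end): buf='REORN' cursor=5
After op 6 (backspace): buf='REOR' cursor=4
After op 7 (end): buf='REOR' cursor=4
After op 8 (home): buf='REOR' cursor=0
After op 9 (home): buf='REOR' cursor=0
After op 10 (home): buf='REOR' cursor=0
After op 11 (delete): buf='EOR' cursor=0

Answer: EOR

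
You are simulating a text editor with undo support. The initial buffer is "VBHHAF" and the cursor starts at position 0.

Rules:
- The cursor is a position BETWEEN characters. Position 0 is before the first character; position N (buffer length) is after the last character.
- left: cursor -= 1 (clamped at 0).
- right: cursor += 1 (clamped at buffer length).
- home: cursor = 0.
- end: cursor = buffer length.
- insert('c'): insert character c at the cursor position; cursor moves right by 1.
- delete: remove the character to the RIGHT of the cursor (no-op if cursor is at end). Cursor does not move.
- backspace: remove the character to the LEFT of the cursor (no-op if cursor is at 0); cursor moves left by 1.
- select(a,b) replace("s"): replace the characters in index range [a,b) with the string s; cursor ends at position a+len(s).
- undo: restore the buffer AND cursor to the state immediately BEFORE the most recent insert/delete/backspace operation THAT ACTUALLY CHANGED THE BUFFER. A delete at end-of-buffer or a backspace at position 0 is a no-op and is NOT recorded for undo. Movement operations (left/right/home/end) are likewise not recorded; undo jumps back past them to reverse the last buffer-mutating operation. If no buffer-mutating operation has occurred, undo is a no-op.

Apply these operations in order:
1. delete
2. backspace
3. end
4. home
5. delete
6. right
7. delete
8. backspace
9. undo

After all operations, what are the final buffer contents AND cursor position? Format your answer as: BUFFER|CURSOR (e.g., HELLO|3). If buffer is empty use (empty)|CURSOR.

After op 1 (delete): buf='BHHAF' cursor=0
After op 2 (backspace): buf='BHHAF' cursor=0
After op 3 (end): buf='BHHAF' cursor=5
After op 4 (home): buf='BHHAF' cursor=0
After op 5 (delete): buf='HHAF' cursor=0
After op 6 (right): buf='HHAF' cursor=1
After op 7 (delete): buf='HAF' cursor=1
After op 8 (backspace): buf='AF' cursor=0
After op 9 (undo): buf='HAF' cursor=1

Answer: HAF|1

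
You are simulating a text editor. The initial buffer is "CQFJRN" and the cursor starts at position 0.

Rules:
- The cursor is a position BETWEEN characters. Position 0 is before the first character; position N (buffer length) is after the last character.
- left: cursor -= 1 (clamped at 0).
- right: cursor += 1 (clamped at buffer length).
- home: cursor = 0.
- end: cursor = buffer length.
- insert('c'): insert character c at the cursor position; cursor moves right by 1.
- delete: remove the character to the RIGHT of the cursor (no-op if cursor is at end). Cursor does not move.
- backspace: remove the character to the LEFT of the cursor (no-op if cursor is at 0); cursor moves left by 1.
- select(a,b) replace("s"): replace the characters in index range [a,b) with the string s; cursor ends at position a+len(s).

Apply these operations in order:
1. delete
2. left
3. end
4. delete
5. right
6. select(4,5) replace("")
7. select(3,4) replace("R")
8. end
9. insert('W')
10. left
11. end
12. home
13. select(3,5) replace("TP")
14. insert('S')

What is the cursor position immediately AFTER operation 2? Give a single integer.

After op 1 (delete): buf='QFJRN' cursor=0
After op 2 (left): buf='QFJRN' cursor=0

Answer: 0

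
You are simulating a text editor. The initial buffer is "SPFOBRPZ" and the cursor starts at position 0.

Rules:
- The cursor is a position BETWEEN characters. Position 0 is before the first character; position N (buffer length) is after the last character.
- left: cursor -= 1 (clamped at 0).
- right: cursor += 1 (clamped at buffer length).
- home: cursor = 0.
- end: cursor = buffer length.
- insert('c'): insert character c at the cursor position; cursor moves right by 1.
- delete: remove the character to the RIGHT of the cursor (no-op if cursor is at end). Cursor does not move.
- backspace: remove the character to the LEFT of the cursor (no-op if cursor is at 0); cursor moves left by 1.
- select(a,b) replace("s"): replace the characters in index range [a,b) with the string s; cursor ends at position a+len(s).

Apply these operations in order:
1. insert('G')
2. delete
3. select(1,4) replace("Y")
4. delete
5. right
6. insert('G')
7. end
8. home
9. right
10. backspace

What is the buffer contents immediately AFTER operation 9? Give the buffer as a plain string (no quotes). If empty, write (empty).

After op 1 (insert('G')): buf='GSPFOBRPZ' cursor=1
After op 2 (delete): buf='GPFOBRPZ' cursor=1
After op 3 (select(1,4) replace("Y")): buf='GYBRPZ' cursor=2
After op 4 (delete): buf='GYRPZ' cursor=2
After op 5 (right): buf='GYRPZ' cursor=3
After op 6 (insert('G')): buf='GYRGPZ' cursor=4
After op 7 (end): buf='GYRGPZ' cursor=6
After op 8 (home): buf='GYRGPZ' cursor=0
After op 9 (right): buf='GYRGPZ' cursor=1

Answer: GYRGPZ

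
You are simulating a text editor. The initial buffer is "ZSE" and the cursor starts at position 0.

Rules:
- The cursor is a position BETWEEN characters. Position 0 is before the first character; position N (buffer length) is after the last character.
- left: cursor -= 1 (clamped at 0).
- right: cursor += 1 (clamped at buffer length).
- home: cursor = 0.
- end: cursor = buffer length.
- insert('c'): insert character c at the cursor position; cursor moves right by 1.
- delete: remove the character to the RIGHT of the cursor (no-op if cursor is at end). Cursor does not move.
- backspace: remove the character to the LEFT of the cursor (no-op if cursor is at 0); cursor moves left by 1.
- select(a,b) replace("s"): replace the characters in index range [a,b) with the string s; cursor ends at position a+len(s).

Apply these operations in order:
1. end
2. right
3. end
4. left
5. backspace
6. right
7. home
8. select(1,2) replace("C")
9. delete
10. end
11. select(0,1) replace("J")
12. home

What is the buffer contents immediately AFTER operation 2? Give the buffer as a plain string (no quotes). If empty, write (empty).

Answer: ZSE

Derivation:
After op 1 (end): buf='ZSE' cursor=3
After op 2 (right): buf='ZSE' cursor=3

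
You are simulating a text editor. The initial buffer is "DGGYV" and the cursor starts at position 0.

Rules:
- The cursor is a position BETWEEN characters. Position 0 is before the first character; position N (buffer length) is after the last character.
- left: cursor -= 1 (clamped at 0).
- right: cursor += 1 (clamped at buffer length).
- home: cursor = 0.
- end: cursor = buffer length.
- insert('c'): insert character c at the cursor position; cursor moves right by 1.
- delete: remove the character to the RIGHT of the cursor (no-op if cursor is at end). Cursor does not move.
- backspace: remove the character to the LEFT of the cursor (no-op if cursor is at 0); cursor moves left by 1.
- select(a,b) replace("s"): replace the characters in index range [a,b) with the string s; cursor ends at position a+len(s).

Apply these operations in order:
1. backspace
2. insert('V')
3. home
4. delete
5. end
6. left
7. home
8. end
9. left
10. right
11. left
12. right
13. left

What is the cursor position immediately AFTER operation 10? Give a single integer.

Answer: 5

Derivation:
After op 1 (backspace): buf='DGGYV' cursor=0
After op 2 (insert('V')): buf='VDGGYV' cursor=1
After op 3 (home): buf='VDGGYV' cursor=0
After op 4 (delete): buf='DGGYV' cursor=0
After op 5 (end): buf='DGGYV' cursor=5
After op 6 (left): buf='DGGYV' cursor=4
After op 7 (home): buf='DGGYV' cursor=0
After op 8 (end): buf='DGGYV' cursor=5
After op 9 (left): buf='DGGYV' cursor=4
After op 10 (right): buf='DGGYV' cursor=5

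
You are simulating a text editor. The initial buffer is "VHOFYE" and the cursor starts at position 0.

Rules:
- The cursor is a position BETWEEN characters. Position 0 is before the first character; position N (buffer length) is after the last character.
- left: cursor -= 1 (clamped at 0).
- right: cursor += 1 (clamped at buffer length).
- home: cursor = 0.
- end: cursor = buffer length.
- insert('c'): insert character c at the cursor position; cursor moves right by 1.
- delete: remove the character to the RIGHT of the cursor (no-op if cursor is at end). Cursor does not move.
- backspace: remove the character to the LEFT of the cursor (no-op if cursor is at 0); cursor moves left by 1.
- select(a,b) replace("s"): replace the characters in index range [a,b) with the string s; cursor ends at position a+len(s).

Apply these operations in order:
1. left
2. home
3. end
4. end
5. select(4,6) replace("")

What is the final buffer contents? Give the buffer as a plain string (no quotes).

After op 1 (left): buf='VHOFYE' cursor=0
After op 2 (home): buf='VHOFYE' cursor=0
After op 3 (end): buf='VHOFYE' cursor=6
After op 4 (end): buf='VHOFYE' cursor=6
After op 5 (select(4,6) replace("")): buf='VHOF' cursor=4

Answer: VHOF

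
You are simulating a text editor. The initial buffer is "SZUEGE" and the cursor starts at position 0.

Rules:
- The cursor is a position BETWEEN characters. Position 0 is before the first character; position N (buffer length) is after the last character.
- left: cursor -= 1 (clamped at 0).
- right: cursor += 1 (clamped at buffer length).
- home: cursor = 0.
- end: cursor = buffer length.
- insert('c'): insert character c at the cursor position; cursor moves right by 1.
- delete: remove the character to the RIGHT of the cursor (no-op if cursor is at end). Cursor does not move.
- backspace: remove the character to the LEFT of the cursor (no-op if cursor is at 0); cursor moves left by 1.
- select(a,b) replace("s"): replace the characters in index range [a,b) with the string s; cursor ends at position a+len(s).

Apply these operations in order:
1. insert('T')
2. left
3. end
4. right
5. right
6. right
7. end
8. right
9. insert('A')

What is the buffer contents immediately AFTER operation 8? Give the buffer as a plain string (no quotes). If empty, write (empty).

Answer: TSZUEGE

Derivation:
After op 1 (insert('T')): buf='TSZUEGE' cursor=1
After op 2 (left): buf='TSZUEGE' cursor=0
After op 3 (end): buf='TSZUEGE' cursor=7
After op 4 (right): buf='TSZUEGE' cursor=7
After op 5 (right): buf='TSZUEGE' cursor=7
After op 6 (right): buf='TSZUEGE' cursor=7
After op 7 (end): buf='TSZUEGE' cursor=7
After op 8 (right): buf='TSZUEGE' cursor=7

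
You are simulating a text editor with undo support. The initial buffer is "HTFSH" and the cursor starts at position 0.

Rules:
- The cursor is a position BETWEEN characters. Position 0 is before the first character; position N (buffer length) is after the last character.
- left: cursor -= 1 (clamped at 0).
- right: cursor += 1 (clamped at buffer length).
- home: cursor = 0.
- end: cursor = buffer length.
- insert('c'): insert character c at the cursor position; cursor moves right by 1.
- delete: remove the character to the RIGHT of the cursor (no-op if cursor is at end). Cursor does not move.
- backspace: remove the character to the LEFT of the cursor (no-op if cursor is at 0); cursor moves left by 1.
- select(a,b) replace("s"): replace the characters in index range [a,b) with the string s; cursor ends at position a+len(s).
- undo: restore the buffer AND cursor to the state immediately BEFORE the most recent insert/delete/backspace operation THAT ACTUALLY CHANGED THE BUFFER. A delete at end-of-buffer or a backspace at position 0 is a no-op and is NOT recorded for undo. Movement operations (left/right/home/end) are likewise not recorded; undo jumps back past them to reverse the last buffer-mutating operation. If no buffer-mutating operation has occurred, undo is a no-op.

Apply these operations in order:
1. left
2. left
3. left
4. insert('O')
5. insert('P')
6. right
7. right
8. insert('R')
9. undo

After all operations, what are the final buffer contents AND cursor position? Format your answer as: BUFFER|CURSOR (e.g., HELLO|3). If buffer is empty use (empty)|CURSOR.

After op 1 (left): buf='HTFSH' cursor=0
After op 2 (left): buf='HTFSH' cursor=0
After op 3 (left): buf='HTFSH' cursor=0
After op 4 (insert('O')): buf='OHTFSH' cursor=1
After op 5 (insert('P')): buf='OPHTFSH' cursor=2
After op 6 (right): buf='OPHTFSH' cursor=3
After op 7 (right): buf='OPHTFSH' cursor=4
After op 8 (insert('R')): buf='OPHTRFSH' cursor=5
After op 9 (undo): buf='OPHTFSH' cursor=4

Answer: OPHTFSH|4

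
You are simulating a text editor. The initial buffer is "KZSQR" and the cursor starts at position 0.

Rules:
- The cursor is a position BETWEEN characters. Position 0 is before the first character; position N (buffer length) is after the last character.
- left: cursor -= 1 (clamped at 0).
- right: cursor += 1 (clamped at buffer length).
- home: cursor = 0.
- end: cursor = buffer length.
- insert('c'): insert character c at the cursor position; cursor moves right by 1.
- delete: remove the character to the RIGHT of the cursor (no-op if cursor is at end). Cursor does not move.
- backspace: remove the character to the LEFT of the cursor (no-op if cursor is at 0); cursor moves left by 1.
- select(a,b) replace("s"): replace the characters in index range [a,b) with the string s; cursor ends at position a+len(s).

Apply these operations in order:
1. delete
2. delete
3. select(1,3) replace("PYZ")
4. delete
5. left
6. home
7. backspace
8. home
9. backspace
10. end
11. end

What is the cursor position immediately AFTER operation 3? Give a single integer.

After op 1 (delete): buf='ZSQR' cursor=0
After op 2 (delete): buf='SQR' cursor=0
After op 3 (select(1,3) replace("PYZ")): buf='SPYZ' cursor=4

Answer: 4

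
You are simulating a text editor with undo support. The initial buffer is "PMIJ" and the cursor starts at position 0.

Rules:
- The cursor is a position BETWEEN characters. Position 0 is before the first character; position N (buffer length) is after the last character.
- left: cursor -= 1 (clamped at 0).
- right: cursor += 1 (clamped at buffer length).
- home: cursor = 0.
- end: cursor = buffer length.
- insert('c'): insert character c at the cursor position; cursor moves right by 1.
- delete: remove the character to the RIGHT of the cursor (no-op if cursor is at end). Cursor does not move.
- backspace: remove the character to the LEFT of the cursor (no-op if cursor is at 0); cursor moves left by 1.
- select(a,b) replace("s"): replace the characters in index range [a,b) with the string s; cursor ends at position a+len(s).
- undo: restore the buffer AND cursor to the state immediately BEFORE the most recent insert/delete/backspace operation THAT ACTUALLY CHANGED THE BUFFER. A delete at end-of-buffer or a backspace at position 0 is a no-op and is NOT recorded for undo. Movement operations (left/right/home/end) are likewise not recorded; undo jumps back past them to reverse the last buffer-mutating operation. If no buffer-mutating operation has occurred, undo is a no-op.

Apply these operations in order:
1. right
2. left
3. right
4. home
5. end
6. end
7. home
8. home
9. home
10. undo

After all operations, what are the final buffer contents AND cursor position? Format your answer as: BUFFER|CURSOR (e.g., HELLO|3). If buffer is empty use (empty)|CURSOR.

Answer: PMIJ|0

Derivation:
After op 1 (right): buf='PMIJ' cursor=1
After op 2 (left): buf='PMIJ' cursor=0
After op 3 (right): buf='PMIJ' cursor=1
After op 4 (home): buf='PMIJ' cursor=0
After op 5 (end): buf='PMIJ' cursor=4
After op 6 (end): buf='PMIJ' cursor=4
After op 7 (home): buf='PMIJ' cursor=0
After op 8 (home): buf='PMIJ' cursor=0
After op 9 (home): buf='PMIJ' cursor=0
After op 10 (undo): buf='PMIJ' cursor=0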